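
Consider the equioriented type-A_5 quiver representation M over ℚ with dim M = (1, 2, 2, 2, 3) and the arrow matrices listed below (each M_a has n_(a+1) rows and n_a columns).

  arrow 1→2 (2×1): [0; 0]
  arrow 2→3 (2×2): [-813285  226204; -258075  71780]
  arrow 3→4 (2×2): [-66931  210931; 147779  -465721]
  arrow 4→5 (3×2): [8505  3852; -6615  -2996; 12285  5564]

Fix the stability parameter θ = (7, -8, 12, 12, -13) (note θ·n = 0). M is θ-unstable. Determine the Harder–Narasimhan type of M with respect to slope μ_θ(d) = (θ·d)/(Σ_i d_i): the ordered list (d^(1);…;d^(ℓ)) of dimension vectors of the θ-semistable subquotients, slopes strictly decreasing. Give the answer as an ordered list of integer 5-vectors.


Via rank(M_{q-1}∘⋯∘M_p): M ≅ I[1,1], I[2,2], I[2,5], I[3,4], I[5,5]^2.
μ_θ-semistable layers: μ^(1)=12; μ^(2)=7; μ^(3)=11/3; μ^(4)=-8; μ^(5)=-13

((0, 0, 1, 1, 0); (1, 0, 0, 0, 0); (0, 0, 1, 1, 1); (0, 2, 0, 0, 0); (0, 0, 0, 0, 2))


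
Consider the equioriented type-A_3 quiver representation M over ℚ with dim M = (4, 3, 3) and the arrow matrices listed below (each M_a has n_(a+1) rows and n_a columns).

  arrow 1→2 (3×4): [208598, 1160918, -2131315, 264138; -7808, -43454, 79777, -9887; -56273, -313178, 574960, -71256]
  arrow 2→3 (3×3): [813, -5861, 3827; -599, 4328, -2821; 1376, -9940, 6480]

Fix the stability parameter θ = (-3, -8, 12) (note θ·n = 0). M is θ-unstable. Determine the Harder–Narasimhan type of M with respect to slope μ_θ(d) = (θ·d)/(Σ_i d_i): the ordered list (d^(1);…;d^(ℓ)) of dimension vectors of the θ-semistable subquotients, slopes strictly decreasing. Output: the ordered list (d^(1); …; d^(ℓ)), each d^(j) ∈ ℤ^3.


Barcode: M ≅ I[1,1], I[1,2], I[1,3]^2, I[3,3]. HN layers by μ_θ (3 steps, strictly decreasing):
  μ^(1)=12; μ^(2)=-3; μ^(3)=-11/2

((0, 0, 3); (1, 0, 0); (3, 3, 0))


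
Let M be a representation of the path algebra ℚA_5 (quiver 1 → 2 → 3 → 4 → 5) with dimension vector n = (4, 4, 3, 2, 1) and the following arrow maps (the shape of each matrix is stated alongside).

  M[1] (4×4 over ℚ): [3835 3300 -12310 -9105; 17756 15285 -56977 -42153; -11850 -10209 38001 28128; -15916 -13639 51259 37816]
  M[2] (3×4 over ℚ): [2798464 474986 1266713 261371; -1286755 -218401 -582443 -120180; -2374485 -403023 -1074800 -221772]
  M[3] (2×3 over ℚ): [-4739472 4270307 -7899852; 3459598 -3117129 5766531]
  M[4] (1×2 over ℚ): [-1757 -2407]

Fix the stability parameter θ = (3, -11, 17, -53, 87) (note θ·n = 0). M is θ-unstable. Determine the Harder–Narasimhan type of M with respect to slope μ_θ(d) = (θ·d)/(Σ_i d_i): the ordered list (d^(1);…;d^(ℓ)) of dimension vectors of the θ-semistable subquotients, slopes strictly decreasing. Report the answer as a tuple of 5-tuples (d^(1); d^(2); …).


Interval decomposition of M: I[1,1], I[1,3], I[1,4], I[1,5], I[2,2].
HN type (ℓ=5): μ^(1)=87; μ^(2)=17; μ^(3)=3; μ^(4)=-4; μ^(5)=-11

((0, 0, 0, 0, 1); (0, 0, 1, 0, 0); (1, 0, 0, 0, 0); (1, 1, 0, 0, 0); (2, 3, 2, 2, 0))


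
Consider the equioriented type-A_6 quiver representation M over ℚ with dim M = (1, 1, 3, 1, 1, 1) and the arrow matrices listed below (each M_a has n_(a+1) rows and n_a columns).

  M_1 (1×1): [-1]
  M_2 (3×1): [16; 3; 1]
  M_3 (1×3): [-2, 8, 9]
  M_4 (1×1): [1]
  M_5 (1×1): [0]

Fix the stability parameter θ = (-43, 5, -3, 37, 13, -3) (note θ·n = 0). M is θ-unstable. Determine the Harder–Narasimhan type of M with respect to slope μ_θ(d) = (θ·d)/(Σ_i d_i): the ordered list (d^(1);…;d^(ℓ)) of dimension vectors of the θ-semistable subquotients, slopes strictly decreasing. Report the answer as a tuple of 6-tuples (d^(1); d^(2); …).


Barcode: M ≅ I[1,5], I[3,3]^2, I[6,6]. HN layers by μ_θ (4 steps, strictly decreasing):
  μ^(1)=25; μ^(2)=1; μ^(3)=-3; μ^(4)=-43

((0, 0, 0, 1, 1, 0); (0, 1, 1, 0, 0, 0); (0, 0, 2, 0, 0, 1); (1, 0, 0, 0, 0, 0))


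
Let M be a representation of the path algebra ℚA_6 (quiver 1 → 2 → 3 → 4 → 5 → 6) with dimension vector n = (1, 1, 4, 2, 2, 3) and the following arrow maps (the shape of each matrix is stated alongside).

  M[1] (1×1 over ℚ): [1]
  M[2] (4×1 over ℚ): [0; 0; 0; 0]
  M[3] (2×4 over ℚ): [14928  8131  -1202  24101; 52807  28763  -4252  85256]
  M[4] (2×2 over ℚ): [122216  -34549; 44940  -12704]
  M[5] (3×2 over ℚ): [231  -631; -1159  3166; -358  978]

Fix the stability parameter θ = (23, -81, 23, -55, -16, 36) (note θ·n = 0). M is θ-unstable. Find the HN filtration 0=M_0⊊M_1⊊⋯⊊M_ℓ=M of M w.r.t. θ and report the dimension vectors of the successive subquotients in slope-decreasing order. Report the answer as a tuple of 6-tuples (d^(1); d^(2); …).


Barcode: M ≅ I[1,2], I[3,3]^2, I[3,6]^2, I[6,6]. HN layers by μ_θ (4 steps, strictly decreasing):
  μ^(1)=36; μ^(2)=23; μ^(3)=-16; μ^(4)=-29

((0, 0, 0, 0, 0, 3); (0, 0, 2, 0, 0, 0); (0, 0, 2, 2, 2, 0); (1, 1, 0, 0, 0, 0))


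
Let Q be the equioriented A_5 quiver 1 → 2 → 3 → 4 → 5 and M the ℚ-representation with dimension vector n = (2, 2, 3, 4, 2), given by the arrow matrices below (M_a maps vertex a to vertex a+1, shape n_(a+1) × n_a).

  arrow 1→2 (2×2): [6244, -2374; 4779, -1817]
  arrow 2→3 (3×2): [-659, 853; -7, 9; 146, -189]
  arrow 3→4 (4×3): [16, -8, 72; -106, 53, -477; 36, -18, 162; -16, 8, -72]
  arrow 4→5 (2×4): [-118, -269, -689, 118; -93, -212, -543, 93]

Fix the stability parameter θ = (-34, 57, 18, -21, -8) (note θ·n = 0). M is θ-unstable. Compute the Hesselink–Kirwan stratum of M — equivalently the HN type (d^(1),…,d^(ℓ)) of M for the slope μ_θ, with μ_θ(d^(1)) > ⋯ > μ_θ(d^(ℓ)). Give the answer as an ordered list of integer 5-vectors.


Interval decomposition of M: I[1,3], I[1,5], I[3,3], I[4,4]^2, I[4,5].
HN type (ℓ=6): μ^(1)=75/2; μ^(2)=18; μ^(3)=23/2; μ^(4)=-8; μ^(5)=-21; μ^(6)=-34

((0, 1, 1, 0, 0); (0, 0, 1, 0, 0); (0, 1, 1, 1, 1); (0, 0, 0, 0, 1); (0, 0, 0, 3, 0); (2, 0, 0, 0, 0))


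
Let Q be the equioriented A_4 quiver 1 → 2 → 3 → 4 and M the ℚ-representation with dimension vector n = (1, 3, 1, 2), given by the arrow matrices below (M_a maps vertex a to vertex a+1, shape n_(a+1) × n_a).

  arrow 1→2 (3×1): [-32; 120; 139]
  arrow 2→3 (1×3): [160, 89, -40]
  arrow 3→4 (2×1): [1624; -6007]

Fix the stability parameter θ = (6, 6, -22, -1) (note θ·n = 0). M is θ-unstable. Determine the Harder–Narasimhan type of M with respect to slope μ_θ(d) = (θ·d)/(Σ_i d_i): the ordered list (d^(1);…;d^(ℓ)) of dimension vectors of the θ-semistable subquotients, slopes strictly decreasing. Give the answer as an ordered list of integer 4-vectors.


Barcode: M ≅ I[1,2], I[2,2], I[2,4], I[4,4]. HN layers by μ_θ (3 steps, strictly decreasing):
  μ^(1)=6; μ^(2)=-1; μ^(3)=-8

((1, 2, 0, 0); (0, 0, 0, 2); (0, 1, 1, 0))


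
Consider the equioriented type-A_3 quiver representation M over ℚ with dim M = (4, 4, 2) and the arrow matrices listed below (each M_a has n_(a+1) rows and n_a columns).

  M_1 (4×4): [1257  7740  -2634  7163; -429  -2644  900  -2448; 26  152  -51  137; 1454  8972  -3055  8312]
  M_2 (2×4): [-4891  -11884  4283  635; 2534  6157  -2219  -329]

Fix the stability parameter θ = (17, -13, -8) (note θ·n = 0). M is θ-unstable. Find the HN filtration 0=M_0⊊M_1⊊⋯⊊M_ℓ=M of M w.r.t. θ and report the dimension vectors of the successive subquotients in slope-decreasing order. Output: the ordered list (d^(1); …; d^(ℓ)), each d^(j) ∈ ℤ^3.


Via rank(M_{q-1}∘⋯∘M_p): M ≅ I[1,2]^2, I[1,3]^2.
μ_θ-semistable layers: μ^(1)=2; μ^(2)=-4/3

((2, 2, 0); (2, 2, 2))


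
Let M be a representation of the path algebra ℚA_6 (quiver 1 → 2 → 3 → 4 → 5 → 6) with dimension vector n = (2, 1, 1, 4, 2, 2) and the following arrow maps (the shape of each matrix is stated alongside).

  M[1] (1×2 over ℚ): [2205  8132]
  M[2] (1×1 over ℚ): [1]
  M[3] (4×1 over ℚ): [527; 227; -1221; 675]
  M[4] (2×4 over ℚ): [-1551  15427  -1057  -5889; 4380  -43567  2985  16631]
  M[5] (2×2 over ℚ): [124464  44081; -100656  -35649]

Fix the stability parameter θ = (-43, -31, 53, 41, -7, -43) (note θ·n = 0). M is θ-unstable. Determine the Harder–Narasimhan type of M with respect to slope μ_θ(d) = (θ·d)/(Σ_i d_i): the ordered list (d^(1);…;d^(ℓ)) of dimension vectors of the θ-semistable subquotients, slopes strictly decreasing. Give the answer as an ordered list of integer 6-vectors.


Interval decomposition of M: I[1,1], I[1,6], I[4,4]^2, I[4,5], I[6,6].
HN type (ℓ=5): μ^(1)=41; μ^(2)=17; μ^(3)=11; μ^(4)=-31; μ^(5)=-43

((0, 0, 0, 2, 0, 0); (0, 0, 0, 1, 1, 0); (0, 0, 1, 1, 1, 1); (0, 1, 0, 0, 0, 0); (2, 0, 0, 0, 0, 1))


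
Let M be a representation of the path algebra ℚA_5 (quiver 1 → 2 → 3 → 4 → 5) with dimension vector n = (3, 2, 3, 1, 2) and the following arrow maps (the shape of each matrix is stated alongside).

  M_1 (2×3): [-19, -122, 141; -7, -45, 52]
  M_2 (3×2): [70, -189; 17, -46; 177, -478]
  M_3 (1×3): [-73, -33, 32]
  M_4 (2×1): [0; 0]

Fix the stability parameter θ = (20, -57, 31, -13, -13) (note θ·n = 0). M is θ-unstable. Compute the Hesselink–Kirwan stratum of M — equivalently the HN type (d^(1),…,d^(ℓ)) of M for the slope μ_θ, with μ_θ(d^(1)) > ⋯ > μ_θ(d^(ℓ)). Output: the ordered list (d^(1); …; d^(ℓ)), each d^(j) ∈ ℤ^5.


Barcode: M ≅ I[1,1], I[1,3], I[1,4], I[3,3], I[5,5]^2. HN layers by μ_θ (5 steps, strictly decreasing):
  μ^(1)=31; μ^(2)=20; μ^(3)=9; μ^(4)=-13; μ^(5)=-37/2

((0, 0, 2, 0, 0); (1, 0, 0, 0, 0); (0, 0, 1, 1, 0); (0, 0, 0, 0, 2); (2, 2, 0, 0, 0))


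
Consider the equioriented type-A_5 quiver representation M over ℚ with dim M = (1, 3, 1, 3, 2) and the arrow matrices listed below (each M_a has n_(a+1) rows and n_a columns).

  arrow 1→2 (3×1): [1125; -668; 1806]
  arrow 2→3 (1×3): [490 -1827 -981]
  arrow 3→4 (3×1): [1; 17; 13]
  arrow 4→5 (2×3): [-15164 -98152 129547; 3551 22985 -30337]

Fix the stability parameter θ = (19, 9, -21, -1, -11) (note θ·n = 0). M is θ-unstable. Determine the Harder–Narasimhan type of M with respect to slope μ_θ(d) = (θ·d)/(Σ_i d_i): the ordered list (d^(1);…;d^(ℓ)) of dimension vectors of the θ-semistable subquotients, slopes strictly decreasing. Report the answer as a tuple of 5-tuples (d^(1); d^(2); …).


Interval decomposition of M: I[1,2], I[2,2], I[2,5], I[4,4], I[4,5].
HN type (ℓ=4): μ^(1)=14; μ^(2)=9; μ^(3)=-1; μ^(4)=-6

((1, 1, 0, 0, 0); (0, 1, 0, 0, 0); (0, 0, 0, 1, 0); (0, 1, 1, 2, 2))


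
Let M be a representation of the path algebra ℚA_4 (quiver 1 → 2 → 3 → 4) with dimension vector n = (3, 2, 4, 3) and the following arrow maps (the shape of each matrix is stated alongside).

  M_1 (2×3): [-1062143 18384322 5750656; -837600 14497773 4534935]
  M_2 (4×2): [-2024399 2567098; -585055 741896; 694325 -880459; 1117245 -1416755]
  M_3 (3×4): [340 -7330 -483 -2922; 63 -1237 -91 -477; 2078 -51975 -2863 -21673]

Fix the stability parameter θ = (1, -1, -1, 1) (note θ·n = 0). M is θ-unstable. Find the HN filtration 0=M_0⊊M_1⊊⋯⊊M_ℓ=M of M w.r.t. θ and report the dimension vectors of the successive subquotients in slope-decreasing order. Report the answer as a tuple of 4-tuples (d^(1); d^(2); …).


Barcode: M ≅ I[1,1], I[1,4]^2, I[3,3], I[3,4]. HN layers by μ_θ (3 steps, strictly decreasing):
  μ^(1)=1; μ^(2)=-1/3; μ^(3)=-1

((1, 0, 0, 3); (2, 2, 2, 0); (0, 0, 2, 0))


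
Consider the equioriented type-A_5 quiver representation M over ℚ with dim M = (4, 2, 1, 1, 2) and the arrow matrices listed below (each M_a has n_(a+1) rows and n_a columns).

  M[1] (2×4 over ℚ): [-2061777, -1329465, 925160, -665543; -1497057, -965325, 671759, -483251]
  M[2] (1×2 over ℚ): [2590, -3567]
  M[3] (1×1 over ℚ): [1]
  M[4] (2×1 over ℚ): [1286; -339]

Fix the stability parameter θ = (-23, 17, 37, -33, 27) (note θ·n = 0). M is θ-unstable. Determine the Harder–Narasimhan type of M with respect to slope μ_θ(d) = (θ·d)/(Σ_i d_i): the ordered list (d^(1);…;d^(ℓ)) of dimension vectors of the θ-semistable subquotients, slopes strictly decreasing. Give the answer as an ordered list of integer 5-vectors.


Via rank(M_{q-1}∘⋯∘M_p): M ≅ I[1,1]^2, I[1,2], I[1,5], I[5,5].
μ_θ-semistable layers: μ^(1)=27; μ^(2)=17; μ^(3)=7; μ^(4)=-23

((0, 0, 0, 0, 2); (0, 1, 0, 0, 0); (0, 1, 1, 1, 0); (4, 0, 0, 0, 0))


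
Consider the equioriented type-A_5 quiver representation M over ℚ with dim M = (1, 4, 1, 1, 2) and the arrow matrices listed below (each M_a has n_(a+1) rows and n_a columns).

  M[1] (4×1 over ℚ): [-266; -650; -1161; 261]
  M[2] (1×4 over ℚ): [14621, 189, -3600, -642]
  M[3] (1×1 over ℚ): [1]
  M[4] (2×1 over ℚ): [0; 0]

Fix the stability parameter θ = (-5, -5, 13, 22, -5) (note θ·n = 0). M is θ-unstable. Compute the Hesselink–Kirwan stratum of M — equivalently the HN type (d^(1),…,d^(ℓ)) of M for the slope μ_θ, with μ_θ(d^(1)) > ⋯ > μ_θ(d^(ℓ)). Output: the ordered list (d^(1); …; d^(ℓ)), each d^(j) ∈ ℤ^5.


Barcode: M ≅ I[1,4], I[2,2]^3, I[5,5]^2. HN layers by μ_θ (3 steps, strictly decreasing):
  μ^(1)=22; μ^(2)=13; μ^(3)=-5

((0, 0, 0, 1, 0); (0, 0, 1, 0, 0); (1, 4, 0, 0, 2))


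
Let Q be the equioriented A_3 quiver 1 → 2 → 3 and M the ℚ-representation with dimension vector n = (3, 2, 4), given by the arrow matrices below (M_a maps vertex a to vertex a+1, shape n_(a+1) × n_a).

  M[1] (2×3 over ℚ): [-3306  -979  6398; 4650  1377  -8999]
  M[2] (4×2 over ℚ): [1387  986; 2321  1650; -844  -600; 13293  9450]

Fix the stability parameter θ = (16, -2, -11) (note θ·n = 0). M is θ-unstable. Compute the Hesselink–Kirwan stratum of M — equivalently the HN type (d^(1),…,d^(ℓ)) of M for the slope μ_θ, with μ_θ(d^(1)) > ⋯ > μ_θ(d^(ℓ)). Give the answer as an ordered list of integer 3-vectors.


Via rank(M_{q-1}∘⋯∘M_p): M ≅ I[1,1], I[1,3]^2, I[3,3]^2.
μ_θ-semistable layers: μ^(1)=16; μ^(2)=1; μ^(3)=-11

((1, 0, 0); (2, 2, 2); (0, 0, 2))


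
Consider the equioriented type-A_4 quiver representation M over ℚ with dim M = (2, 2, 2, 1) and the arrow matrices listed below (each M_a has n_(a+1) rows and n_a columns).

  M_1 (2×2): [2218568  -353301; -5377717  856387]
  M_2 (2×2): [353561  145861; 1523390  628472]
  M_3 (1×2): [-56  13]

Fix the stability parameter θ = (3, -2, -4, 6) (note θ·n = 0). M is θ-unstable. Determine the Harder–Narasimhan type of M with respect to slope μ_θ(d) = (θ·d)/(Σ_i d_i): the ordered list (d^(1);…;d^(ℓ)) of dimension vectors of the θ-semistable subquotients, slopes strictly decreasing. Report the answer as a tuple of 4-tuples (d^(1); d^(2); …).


Barcode: M ≅ I[1,3], I[1,4]. HN layers by μ_θ (2 steps, strictly decreasing):
  μ^(1)=6; μ^(2)=-1

((0, 0, 0, 1); (2, 2, 2, 0))


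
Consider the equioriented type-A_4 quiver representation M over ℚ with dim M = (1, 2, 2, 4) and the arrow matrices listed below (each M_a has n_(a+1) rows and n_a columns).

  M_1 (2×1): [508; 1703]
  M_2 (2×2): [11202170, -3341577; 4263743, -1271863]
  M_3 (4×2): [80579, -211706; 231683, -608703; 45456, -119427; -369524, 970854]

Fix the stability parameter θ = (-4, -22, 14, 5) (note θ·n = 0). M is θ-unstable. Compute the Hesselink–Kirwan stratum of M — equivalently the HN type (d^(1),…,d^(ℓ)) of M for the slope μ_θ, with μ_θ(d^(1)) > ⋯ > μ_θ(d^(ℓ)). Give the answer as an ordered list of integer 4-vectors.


Interval decomposition of M: I[1,4], I[2,4], I[4,4]^2.
HN type (ℓ=4): μ^(1)=19/2; μ^(2)=5; μ^(3)=-13; μ^(4)=-22

((0, 0, 2, 2); (0, 0, 0, 2); (1, 1, 0, 0); (0, 1, 0, 0))


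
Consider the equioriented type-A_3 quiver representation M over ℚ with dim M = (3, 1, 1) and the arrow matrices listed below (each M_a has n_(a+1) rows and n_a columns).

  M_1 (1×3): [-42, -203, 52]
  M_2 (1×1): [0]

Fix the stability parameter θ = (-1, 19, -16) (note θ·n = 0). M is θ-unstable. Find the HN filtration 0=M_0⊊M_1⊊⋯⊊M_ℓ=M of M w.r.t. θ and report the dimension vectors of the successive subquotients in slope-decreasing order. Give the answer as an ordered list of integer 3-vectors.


Barcode: M ≅ I[1,1]^2, I[1,2], I[3,3]. HN layers by μ_θ (3 steps, strictly decreasing):
  μ^(1)=19; μ^(2)=-1; μ^(3)=-16

((0, 1, 0); (3, 0, 0); (0, 0, 1))


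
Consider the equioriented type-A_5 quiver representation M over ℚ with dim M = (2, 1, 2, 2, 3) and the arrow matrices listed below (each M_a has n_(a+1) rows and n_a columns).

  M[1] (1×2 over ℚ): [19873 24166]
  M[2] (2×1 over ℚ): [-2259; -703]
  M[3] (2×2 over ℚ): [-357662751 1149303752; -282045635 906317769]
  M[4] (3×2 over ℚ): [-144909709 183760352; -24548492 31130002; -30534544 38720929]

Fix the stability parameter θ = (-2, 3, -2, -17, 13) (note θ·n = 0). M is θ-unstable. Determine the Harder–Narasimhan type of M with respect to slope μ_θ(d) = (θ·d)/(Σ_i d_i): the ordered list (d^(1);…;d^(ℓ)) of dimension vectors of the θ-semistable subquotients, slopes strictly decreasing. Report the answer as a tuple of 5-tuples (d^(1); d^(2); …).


Interval decomposition of M: I[1,1], I[1,5], I[3,5], I[5,5].
HN type (ℓ=4): μ^(1)=13; μ^(2)=-2; μ^(3)=-9/2; μ^(4)=-19/2

((0, 0, 0, 0, 3); (1, 0, 0, 0, 0); (1, 1, 1, 1, 0); (0, 0, 1, 1, 0))


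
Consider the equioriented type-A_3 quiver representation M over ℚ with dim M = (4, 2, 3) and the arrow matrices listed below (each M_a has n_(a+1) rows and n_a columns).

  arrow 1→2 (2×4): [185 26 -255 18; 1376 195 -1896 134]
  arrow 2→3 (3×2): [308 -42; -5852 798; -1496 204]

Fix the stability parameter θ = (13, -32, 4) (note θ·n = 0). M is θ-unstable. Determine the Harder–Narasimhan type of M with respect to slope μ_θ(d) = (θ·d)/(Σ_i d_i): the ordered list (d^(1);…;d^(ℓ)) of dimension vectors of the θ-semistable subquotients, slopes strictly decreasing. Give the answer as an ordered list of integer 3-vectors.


Interval decomposition of M: I[1,1]^2, I[1,2], I[1,3], I[3,3]^2.
HN type (ℓ=3): μ^(1)=13; μ^(2)=4; μ^(3)=-19/2

((2, 0, 0); (0, 0, 3); (2, 2, 0))


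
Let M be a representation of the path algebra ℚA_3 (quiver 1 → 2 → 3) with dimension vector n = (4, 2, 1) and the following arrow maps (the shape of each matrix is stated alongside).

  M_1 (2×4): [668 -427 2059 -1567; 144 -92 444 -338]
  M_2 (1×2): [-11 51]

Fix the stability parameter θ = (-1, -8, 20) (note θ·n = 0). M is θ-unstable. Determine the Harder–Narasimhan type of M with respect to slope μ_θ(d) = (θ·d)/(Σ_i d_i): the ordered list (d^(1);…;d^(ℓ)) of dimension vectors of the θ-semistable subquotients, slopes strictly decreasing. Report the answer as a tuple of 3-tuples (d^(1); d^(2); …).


Via rank(M_{q-1}∘⋯∘M_p): M ≅ I[1,1]^2, I[1,2], I[1,3].
μ_θ-semistable layers: μ^(1)=20; μ^(2)=-1; μ^(3)=-9/2

((0, 0, 1); (2, 0, 0); (2, 2, 0))


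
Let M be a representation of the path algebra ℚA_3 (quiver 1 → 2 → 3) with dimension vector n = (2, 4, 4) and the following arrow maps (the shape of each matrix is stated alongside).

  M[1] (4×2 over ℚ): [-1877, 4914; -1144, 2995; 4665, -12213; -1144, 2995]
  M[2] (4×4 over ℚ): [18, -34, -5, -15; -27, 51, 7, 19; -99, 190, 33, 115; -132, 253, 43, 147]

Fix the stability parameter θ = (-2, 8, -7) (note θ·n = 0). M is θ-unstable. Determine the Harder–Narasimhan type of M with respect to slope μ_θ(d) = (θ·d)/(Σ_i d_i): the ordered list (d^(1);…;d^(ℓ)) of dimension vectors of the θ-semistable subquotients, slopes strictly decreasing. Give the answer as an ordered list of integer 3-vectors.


Interval decomposition of M: I[1,3]^2, I[2,2], I[2,3], I[3,3].
HN type (ℓ=4): μ^(1)=8; μ^(2)=1/2; μ^(3)=-2; μ^(4)=-7

((0, 1, 0); (0, 3, 3); (2, 0, 0); (0, 0, 1))


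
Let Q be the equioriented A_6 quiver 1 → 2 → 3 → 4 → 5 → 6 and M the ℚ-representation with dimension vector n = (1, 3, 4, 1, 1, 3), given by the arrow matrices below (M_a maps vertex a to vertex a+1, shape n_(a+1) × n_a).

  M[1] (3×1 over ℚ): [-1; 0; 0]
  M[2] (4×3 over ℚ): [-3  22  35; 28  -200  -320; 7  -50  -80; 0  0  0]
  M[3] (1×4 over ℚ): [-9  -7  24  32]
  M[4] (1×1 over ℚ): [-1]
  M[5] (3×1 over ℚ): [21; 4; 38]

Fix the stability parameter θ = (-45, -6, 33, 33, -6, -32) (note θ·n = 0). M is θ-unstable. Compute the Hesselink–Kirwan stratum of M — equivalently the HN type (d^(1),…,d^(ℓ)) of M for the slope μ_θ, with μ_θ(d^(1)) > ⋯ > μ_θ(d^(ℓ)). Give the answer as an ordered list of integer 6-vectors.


Interval decomposition of M: I[1,6], I[2,2], I[2,3], I[3,3]^2, I[6,6]^2.
HN type (ℓ=5): μ^(1)=33; μ^(2)=7; μ^(3)=-6; μ^(4)=-32; μ^(5)=-45

((0, 0, 3, 0, 0, 0); (0, 0, 1, 1, 1, 1); (0, 3, 0, 0, 0, 0); (0, 0, 0, 0, 0, 2); (1, 0, 0, 0, 0, 0))


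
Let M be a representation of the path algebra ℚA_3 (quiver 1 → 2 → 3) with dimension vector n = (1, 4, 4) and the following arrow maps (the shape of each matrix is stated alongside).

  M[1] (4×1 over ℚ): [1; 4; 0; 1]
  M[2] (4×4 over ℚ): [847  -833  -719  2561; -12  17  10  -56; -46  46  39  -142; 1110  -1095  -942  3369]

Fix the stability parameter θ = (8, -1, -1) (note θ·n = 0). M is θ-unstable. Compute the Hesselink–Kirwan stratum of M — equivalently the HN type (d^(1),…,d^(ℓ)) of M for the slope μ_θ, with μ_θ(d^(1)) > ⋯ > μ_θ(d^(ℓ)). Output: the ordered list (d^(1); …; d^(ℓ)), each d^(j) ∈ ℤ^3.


Via rank(M_{q-1}∘⋯∘M_p): M ≅ I[1,3], I[2,3]^3.
μ_θ-semistable layers: μ^(1)=2; μ^(2)=-1

((1, 1, 1); (0, 3, 3))


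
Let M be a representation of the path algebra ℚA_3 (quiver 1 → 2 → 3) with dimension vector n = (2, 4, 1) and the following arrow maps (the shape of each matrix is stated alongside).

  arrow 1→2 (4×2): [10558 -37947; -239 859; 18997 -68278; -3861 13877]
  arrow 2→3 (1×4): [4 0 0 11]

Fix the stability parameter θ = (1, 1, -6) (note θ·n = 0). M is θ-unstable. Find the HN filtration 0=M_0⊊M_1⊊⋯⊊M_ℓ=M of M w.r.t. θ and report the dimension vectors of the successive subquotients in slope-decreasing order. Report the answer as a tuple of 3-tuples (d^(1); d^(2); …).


Interval decomposition of M: I[1,2], I[1,3], I[2,2]^2.
HN type (ℓ=2): μ^(1)=1; μ^(2)=-4/3

((1, 3, 0); (1, 1, 1))


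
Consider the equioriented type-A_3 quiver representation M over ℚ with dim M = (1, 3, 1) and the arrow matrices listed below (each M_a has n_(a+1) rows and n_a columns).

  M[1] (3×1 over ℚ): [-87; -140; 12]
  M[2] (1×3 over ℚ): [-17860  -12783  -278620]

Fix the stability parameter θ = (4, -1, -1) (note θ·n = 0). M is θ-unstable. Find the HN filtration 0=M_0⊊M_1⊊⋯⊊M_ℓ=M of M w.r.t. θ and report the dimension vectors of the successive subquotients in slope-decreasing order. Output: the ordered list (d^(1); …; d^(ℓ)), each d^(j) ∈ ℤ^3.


Via rank(M_{q-1}∘⋯∘M_p): M ≅ I[1,2], I[2,2], I[2,3].
μ_θ-semistable layers: μ^(1)=3/2; μ^(2)=-1

((1, 1, 0); (0, 2, 1))


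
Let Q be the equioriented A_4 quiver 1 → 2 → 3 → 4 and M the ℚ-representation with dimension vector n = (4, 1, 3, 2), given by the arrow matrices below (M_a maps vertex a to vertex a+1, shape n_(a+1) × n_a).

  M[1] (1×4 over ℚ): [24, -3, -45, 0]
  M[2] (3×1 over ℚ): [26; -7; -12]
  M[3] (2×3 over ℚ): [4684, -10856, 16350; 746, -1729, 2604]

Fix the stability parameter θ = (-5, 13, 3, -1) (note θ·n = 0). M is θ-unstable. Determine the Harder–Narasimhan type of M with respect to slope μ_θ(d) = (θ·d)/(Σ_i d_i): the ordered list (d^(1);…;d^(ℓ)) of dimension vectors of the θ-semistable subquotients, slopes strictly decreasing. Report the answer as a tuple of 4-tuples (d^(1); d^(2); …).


Interval decomposition of M: I[1,1]^3, I[1,4], I[3,3], I[3,4].
HN type (ℓ=4): μ^(1)=5; μ^(2)=3; μ^(3)=1; μ^(4)=-5

((0, 1, 1, 1); (0, 0, 1, 0); (0, 0, 1, 1); (4, 0, 0, 0))


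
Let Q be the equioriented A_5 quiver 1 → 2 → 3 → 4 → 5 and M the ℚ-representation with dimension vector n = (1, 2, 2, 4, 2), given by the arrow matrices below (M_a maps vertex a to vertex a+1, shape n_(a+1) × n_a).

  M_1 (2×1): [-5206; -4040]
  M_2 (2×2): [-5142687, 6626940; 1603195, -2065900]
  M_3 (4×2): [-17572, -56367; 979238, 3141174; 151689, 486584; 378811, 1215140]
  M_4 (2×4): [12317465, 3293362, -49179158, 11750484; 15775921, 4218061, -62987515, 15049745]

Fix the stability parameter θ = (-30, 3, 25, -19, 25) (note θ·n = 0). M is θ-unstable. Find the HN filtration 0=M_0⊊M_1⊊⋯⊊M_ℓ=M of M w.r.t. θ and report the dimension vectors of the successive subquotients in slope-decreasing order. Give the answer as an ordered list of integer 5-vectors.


Barcode: M ≅ I[1,5], I[2,2], I[3,4], I[4,4], I[4,5]. HN layers by μ_θ (4 steps, strictly decreasing):
  μ^(1)=25; μ^(2)=3; μ^(3)=-19; μ^(4)=-30

((0, 0, 0, 0, 2); (0, 2, 2, 2, 0); (0, 0, 0, 2, 0); (1, 0, 0, 0, 0))


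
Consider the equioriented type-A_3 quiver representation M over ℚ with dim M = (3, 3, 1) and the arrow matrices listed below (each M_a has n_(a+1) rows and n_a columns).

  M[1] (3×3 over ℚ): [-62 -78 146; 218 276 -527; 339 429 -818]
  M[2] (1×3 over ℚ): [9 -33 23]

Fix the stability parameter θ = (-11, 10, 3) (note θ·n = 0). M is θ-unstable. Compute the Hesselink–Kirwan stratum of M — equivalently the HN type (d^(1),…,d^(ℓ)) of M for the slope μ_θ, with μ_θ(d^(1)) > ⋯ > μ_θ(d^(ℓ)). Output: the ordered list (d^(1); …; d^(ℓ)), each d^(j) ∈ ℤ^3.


Via rank(M_{q-1}∘⋯∘M_p): M ≅ I[1,1], I[1,2], I[1,3], I[2,2].
μ_θ-semistable layers: μ^(1)=10; μ^(2)=13/2; μ^(3)=-11

((0, 2, 0); (0, 1, 1); (3, 0, 0))


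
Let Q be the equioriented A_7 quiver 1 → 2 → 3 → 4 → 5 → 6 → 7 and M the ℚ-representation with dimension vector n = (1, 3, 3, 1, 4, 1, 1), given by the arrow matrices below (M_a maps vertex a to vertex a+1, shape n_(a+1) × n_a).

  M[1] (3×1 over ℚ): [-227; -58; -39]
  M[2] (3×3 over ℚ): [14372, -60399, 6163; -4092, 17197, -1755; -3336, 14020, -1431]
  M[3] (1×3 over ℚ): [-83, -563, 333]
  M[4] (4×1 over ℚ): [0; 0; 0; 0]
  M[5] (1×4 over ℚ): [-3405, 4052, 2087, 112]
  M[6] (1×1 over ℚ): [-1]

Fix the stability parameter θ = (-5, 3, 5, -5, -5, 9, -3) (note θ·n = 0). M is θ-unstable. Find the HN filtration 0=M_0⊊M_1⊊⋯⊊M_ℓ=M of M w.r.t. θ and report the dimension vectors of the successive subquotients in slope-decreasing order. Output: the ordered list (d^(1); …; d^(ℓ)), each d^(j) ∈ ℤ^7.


Barcode: M ≅ I[1,4], I[2,2], I[2,3], I[3,3], I[5,5]^3, I[5,7]. HN layers by μ_θ (4 steps, strictly decreasing):
  μ^(1)=5; μ^(2)=3; μ^(3)=1; μ^(4)=-5

((0, 0, 2, 0, 0, 0, 0); (0, 2, 0, 0, 0, 1, 1); (0, 1, 1, 1, 0, 0, 0); (1, 0, 0, 0, 4, 0, 0))


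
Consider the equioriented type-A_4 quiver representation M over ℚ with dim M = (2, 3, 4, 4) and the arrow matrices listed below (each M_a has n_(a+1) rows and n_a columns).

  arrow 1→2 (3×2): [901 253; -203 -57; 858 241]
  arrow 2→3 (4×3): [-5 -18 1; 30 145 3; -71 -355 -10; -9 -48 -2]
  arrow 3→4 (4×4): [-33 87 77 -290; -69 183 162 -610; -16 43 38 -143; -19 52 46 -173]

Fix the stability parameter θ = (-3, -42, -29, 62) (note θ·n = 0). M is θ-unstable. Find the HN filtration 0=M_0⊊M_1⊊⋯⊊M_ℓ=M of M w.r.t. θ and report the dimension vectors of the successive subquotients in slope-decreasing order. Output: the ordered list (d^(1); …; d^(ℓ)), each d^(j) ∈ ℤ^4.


Barcode: M ≅ I[1,4]^2, I[2,3], I[3,4], I[4,4]. HN layers by μ_θ (4 steps, strictly decreasing):
  μ^(1)=62; μ^(2)=-74/3; μ^(3)=-29; μ^(4)=-42

((0, 0, 0, 4); (2, 2, 2, 0); (0, 0, 2, 0); (0, 1, 0, 0))


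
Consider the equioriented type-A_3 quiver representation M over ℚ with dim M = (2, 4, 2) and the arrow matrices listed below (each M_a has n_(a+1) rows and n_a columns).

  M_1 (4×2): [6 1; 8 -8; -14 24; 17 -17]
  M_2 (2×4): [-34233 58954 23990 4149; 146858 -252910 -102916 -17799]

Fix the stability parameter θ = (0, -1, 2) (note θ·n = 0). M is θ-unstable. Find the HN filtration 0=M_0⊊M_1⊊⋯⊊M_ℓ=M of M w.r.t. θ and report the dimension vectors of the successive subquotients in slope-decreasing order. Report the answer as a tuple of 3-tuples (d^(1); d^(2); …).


Via rank(M_{q-1}∘⋯∘M_p): M ≅ I[1,3]^2, I[2,2]^2.
μ_θ-semistable layers: μ^(1)=2; μ^(2)=-1/2; μ^(3)=-1

((0, 0, 2); (2, 2, 0); (0, 2, 0))


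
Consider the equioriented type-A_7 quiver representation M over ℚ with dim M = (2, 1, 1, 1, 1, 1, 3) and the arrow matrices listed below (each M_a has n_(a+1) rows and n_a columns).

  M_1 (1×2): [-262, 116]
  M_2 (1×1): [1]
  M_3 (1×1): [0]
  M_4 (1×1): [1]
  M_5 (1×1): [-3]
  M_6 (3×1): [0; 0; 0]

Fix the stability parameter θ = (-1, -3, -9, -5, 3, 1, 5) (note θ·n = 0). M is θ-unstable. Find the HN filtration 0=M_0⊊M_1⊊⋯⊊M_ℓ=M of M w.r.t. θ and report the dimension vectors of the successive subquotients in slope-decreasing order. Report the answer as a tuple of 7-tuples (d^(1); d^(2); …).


Barcode: M ≅ I[1,1], I[1,3], I[4,6], I[7,7]^3. HN layers by μ_θ (5 steps, strictly decreasing):
  μ^(1)=5; μ^(2)=2; μ^(3)=-1; μ^(4)=-13/3; μ^(5)=-5

((0, 0, 0, 0, 0, 0, 3); (0, 0, 0, 0, 1, 1, 0); (1, 0, 0, 0, 0, 0, 0); (1, 1, 1, 0, 0, 0, 0); (0, 0, 0, 1, 0, 0, 0))


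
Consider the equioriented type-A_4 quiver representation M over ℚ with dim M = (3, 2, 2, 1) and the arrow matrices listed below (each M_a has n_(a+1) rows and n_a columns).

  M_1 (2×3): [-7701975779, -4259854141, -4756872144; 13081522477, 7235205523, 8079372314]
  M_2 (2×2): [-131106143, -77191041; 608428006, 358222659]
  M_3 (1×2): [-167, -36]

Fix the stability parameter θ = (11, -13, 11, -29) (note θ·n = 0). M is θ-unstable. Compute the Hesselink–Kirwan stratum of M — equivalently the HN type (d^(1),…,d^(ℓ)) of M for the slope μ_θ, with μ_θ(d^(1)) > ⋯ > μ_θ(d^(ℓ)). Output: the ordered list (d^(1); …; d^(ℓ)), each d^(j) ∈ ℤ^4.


Barcode: M ≅ I[1,1], I[1,3], I[1,4]. HN layers by μ_θ (3 steps, strictly decreasing):
  μ^(1)=11; μ^(2)=-1; μ^(3)=-5

((1, 0, 1, 0); (1, 1, 0, 0); (1, 1, 1, 1))


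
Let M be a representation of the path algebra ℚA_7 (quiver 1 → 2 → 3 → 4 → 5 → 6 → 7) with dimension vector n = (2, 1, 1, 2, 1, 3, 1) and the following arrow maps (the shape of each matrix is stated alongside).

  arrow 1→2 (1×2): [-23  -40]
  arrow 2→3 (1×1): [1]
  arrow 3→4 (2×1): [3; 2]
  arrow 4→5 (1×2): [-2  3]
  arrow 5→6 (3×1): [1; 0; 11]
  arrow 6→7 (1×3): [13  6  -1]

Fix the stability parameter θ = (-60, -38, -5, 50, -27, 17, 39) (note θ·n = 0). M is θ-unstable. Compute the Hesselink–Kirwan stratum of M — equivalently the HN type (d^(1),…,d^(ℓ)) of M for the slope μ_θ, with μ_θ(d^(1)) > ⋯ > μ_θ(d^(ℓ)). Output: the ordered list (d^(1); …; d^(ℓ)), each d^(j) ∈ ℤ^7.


Via rank(M_{q-1}∘⋯∘M_p): M ≅ I[1,1], I[1,4], I[4,7], I[6,6]^2.
μ_θ-semistable layers: μ^(1)=50; μ^(2)=39; μ^(3)=17; μ^(4)=23/2; μ^(5)=-5; μ^(6)=-38; μ^(7)=-60

((0, 0, 0, 1, 0, 0, 0); (0, 0, 0, 0, 0, 0, 1); (0, 0, 0, 0, 0, 3, 0); (0, 0, 0, 1, 1, 0, 0); (0, 0, 1, 0, 0, 0, 0); (0, 1, 0, 0, 0, 0, 0); (2, 0, 0, 0, 0, 0, 0))


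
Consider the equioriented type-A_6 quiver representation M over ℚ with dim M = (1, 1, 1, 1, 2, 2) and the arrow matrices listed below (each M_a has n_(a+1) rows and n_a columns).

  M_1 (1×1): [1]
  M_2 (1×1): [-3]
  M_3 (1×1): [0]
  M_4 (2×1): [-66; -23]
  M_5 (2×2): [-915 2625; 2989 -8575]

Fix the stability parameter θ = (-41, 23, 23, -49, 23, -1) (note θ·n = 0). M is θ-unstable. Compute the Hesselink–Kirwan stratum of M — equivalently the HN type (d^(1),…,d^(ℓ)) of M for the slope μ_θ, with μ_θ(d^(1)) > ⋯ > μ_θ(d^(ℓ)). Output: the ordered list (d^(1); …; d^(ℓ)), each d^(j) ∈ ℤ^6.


Barcode: M ≅ I[1,3], I[4,6], I[5,5], I[6,6]. HN layers by μ_θ (5 steps, strictly decreasing):
  μ^(1)=23; μ^(2)=11; μ^(3)=-1; μ^(4)=-41; μ^(5)=-49

((0, 1, 1, 0, 1, 0); (0, 0, 0, 0, 1, 1); (0, 0, 0, 0, 0, 1); (1, 0, 0, 0, 0, 0); (0, 0, 0, 1, 0, 0))


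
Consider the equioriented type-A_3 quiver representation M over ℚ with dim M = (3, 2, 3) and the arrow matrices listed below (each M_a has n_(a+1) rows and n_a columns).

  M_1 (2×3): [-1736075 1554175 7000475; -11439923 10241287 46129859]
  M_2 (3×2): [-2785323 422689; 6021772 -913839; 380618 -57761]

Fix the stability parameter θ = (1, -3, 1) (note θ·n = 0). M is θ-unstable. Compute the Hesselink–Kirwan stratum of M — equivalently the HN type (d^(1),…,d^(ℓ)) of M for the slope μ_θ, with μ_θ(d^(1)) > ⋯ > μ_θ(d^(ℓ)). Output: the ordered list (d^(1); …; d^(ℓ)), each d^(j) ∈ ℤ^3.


Barcode: M ≅ I[1,1]^2, I[1,3], I[2,3], I[3,3]. HN layers by μ_θ (3 steps, strictly decreasing):
  μ^(1)=1; μ^(2)=-1; μ^(3)=-3

((2, 0, 3); (1, 1, 0); (0, 1, 0))


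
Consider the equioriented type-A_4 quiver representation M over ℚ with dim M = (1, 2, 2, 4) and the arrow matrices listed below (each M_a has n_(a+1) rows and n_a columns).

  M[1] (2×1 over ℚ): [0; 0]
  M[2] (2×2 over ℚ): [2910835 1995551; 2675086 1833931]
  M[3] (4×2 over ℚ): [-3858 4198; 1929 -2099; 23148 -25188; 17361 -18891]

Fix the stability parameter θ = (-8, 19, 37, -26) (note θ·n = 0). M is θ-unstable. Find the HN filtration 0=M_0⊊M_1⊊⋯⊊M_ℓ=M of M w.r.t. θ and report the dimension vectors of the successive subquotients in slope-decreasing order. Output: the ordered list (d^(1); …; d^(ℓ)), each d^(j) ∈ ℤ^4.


Interval decomposition of M: I[1,1], I[2,3], I[2,4], I[4,4]^3.
HN type (ℓ=5): μ^(1)=37; μ^(2)=19; μ^(3)=10; μ^(4)=-8; μ^(5)=-26

((0, 0, 1, 0); (0, 1, 0, 0); (0, 1, 1, 1); (1, 0, 0, 0); (0, 0, 0, 3))


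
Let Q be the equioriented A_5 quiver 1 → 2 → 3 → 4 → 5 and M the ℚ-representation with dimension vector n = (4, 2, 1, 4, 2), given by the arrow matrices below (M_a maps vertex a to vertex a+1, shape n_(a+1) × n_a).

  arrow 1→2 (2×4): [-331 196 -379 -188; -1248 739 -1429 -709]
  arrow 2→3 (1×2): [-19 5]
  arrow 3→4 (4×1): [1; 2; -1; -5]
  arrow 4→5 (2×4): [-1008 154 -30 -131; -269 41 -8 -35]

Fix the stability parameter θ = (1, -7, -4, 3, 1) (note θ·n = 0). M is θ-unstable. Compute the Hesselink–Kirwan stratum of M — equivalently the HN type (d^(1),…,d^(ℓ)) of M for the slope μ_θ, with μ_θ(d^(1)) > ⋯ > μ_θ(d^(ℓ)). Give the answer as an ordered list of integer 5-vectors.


Barcode: M ≅ I[1,1]^2, I[1,2], I[1,5], I[4,4]^2, I[4,5]. HN layers by μ_θ (5 steps, strictly decreasing):
  μ^(1)=3; μ^(2)=2; μ^(3)=1; μ^(4)=-3; μ^(5)=-10/3

((0, 0, 0, 2, 0); (0, 0, 0, 2, 2); (2, 0, 0, 0, 0); (1, 1, 0, 0, 0); (1, 1, 1, 0, 0))


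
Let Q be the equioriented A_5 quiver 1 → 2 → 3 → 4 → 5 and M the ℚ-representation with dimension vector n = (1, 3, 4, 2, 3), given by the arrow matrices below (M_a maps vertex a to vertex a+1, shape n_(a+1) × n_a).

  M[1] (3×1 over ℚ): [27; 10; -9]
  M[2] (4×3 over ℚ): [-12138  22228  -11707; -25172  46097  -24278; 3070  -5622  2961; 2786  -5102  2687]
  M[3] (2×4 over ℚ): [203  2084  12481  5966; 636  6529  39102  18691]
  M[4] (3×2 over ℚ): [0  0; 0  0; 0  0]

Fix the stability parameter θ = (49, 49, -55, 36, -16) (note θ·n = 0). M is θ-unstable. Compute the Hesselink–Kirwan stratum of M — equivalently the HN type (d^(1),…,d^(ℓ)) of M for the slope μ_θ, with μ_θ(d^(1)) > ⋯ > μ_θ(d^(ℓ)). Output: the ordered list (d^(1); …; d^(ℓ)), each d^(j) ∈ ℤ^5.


Via rank(M_{q-1}∘⋯∘M_p): M ≅ I[1,4], I[2,2], I[2,3], I[3,3], I[3,4], I[5,5]^3.
μ_θ-semistable layers: μ^(1)=49; μ^(2)=36; μ^(3)=43/3; μ^(4)=-3; μ^(5)=-16; μ^(6)=-55

((0, 1, 0, 0, 0); (0, 0, 0, 2, 0); (1, 1, 1, 0, 0); (0, 1, 1, 0, 0); (0, 0, 0, 0, 3); (0, 0, 2, 0, 0))


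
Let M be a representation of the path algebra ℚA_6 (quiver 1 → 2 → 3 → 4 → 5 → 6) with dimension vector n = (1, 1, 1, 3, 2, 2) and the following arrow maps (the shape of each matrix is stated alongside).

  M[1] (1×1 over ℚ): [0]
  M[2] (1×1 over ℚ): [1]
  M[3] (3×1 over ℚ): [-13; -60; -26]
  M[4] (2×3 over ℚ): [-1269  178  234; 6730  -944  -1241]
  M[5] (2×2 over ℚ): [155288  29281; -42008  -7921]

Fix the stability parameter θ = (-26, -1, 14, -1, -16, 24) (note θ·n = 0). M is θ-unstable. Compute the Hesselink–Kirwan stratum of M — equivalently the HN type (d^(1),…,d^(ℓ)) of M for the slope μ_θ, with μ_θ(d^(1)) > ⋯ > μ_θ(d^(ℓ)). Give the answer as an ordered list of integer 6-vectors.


Via rank(M_{q-1}∘⋯∘M_p): M ≅ I[1,1], I[2,5], I[4,4], I[4,6], I[6,6].
μ_θ-semistable layers: μ^(1)=24; μ^(2)=-1; μ^(3)=-17/2; μ^(4)=-26

((0, 0, 0, 0, 0, 2); (0, 1, 1, 2, 1, 0); (0, 0, 0, 1, 1, 0); (1, 0, 0, 0, 0, 0))


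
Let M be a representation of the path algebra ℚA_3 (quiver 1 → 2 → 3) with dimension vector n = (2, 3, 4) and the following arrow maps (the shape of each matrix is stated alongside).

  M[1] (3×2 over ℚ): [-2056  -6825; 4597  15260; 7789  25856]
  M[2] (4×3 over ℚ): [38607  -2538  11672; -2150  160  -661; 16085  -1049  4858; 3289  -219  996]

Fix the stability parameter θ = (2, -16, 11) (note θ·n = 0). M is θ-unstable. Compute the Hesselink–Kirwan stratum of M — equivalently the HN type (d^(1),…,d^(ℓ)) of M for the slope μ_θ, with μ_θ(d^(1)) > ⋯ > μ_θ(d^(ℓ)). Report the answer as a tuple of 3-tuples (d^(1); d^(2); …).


Barcode: M ≅ I[1,3]^2, I[2,3], I[3,3]. HN layers by μ_θ (3 steps, strictly decreasing):
  μ^(1)=11; μ^(2)=-7; μ^(3)=-16

((0, 0, 4); (2, 2, 0); (0, 1, 0))


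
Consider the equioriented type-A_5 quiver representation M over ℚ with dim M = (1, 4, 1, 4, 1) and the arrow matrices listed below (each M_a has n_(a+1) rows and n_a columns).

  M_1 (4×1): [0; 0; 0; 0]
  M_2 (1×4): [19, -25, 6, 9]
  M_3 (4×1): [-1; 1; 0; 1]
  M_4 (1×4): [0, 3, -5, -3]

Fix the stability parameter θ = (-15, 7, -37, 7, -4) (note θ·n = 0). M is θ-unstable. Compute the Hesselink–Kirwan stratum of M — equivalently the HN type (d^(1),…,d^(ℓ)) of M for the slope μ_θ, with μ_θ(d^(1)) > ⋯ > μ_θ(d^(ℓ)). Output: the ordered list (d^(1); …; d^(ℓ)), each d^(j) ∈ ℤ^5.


Via rank(M_{q-1}∘⋯∘M_p): M ≅ I[1,1], I[2,2]^3, I[2,4], I[4,4]^2, I[4,5].
μ_θ-semistable layers: μ^(1)=7; μ^(2)=3/2; μ^(3)=-15

((0, 3, 0, 3, 0); (0, 0, 0, 1, 1); (1, 1, 1, 0, 0))


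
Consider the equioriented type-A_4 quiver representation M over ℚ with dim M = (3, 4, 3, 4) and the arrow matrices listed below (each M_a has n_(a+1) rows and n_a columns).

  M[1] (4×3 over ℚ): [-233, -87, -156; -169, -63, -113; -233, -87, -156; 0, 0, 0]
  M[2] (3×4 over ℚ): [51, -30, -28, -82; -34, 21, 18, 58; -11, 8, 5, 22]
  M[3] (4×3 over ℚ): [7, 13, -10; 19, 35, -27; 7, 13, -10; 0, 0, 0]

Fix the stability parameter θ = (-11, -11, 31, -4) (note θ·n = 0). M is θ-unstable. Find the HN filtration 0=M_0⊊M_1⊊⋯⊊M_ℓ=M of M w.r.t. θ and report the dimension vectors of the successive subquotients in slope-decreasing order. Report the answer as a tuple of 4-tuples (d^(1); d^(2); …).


Barcode: M ≅ I[1,1], I[1,3], I[1,4], I[2,2], I[2,4], I[4,4]^2. HN layers by μ_θ (4 steps, strictly decreasing):
  μ^(1)=31; μ^(2)=27/2; μ^(3)=-4; μ^(4)=-11

((0, 0, 1, 0); (0, 0, 2, 2); (0, 0, 0, 2); (3, 4, 0, 0))


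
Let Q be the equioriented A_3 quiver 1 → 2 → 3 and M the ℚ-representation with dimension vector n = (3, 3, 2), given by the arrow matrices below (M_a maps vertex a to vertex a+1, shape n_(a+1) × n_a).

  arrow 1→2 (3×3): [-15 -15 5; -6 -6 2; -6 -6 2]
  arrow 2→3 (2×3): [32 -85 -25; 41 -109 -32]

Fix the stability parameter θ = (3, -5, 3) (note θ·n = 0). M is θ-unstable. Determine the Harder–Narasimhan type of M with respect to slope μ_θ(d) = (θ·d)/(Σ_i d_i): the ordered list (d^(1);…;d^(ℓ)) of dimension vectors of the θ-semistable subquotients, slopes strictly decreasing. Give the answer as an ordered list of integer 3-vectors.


Interval decomposition of M: I[1,1]^2, I[1,3], I[2,2], I[2,3].
HN type (ℓ=3): μ^(1)=3; μ^(2)=-1; μ^(3)=-5

((2, 0, 2); (1, 1, 0); (0, 2, 0))
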